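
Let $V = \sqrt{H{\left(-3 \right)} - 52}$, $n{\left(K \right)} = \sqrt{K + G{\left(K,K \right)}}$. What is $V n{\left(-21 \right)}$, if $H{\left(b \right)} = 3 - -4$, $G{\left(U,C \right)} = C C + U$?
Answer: $3 i \sqrt{1995} \approx 134.0 i$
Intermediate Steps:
$G{\left(U,C \right)} = U + C^{2}$ ($G{\left(U,C \right)} = C^{2} + U = U + C^{2}$)
$n{\left(K \right)} = \sqrt{K^{2} + 2 K}$ ($n{\left(K \right)} = \sqrt{K + \left(K + K^{2}\right)} = \sqrt{K^{2} + 2 K}$)
$H{\left(b \right)} = 7$ ($H{\left(b \right)} = 3 + 4 = 7$)
$V = 3 i \sqrt{5}$ ($V = \sqrt{7 - 52} = \sqrt{-45} = 3 i \sqrt{5} \approx 6.7082 i$)
$V n{\left(-21 \right)} = 3 i \sqrt{5} \sqrt{- 21 \left(2 - 21\right)} = 3 i \sqrt{5} \sqrt{\left(-21\right) \left(-19\right)} = 3 i \sqrt{5} \sqrt{399} = 3 i \sqrt{1995}$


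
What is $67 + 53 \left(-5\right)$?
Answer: $-198$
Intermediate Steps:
$67 + 53 \left(-5\right) = 67 - 265 = -198$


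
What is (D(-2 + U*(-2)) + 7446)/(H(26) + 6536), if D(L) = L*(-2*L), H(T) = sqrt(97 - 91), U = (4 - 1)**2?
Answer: 21719128/21359645 - 3323*sqrt(6)/21359645 ≈ 1.0164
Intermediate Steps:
U = 9 (U = 3**2 = 9)
H(T) = sqrt(6)
D(L) = -2*L**2
(D(-2 + U*(-2)) + 7446)/(H(26) + 6536) = (-2*(-2 + 9*(-2))**2 + 7446)/(sqrt(6) + 6536) = (-2*(-2 - 18)**2 + 7446)/(6536 + sqrt(6)) = (-2*(-20)**2 + 7446)/(6536 + sqrt(6)) = (-2*400 + 7446)/(6536 + sqrt(6)) = (-800 + 7446)/(6536 + sqrt(6)) = 6646/(6536 + sqrt(6))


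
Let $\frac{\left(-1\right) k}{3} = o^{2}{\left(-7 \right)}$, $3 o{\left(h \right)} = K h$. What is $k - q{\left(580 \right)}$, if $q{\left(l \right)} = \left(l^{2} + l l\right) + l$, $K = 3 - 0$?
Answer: $-673527$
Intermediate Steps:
$K = 3$ ($K = 3 + 0 = 3$)
$o{\left(h \right)} = h$ ($o{\left(h \right)} = \frac{3 h}{3} = h$)
$q{\left(l \right)} = l + 2 l^{2}$ ($q{\left(l \right)} = \left(l^{2} + l^{2}\right) + l = 2 l^{2} + l = l + 2 l^{2}$)
$k = -147$ ($k = - 3 \left(-7\right)^{2} = \left(-3\right) 49 = -147$)
$k - q{\left(580 \right)} = -147 - 580 \left(1 + 2 \cdot 580\right) = -147 - 580 \left(1 + 1160\right) = -147 - 580 \cdot 1161 = -147 - 673380 = -673527$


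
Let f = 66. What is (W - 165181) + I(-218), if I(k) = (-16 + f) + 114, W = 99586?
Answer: -65431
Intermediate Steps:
I(k) = 164 (I(k) = (-16 + 66) + 114 = 50 + 114 = 164)
(W - 165181) + I(-218) = (99586 - 165181) + 164 = -65595 + 164 = -65431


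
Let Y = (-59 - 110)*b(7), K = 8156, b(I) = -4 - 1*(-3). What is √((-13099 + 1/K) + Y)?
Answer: I*√215026984081/4078 ≈ 113.71*I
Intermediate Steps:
b(I) = -1 (b(I) = -4 + 3 = -1)
Y = 169 (Y = (-59 - 110)*(-1) = -169*(-1) = 169)
√((-13099 + 1/K) + Y) = √((-13099 + 1/8156) + 169) = √(-106835443/8156 + 169) = √(-105457079/8156) = I*√215026984081/4078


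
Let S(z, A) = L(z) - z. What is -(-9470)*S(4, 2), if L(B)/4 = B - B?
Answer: -37880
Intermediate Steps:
L(B) = 0 (L(B) = 4*(B - B) = 4*0 = 0)
S(z, A) = -z (S(z, A) = 0 - z = -z)
-(-9470)*S(4, 2) = -(-9470)*(-1*4) = -(-9470)*(-4) = -9470*4 = -37880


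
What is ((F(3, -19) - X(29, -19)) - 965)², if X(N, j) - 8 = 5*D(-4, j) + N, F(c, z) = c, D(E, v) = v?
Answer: 817216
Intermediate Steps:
X(N, j) = 8 + N + 5*j (X(N, j) = 8 + (5*j + N) = 8 + (N + 5*j) = 8 + N + 5*j)
((F(3, -19) - X(29, -19)) - 965)² = ((3 - (8 + 29 + 5*(-19))) - 965)² = ((3 - (8 + 29 - 95)) - 965)² = ((3 - 1*(-58)) - 965)² = ((3 + 58) - 965)² = (61 - 965)² = (-904)² = 817216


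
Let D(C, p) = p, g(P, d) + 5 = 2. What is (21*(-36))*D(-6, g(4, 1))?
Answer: 2268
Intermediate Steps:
g(P, d) = -3 (g(P, d) = -5 + 2 = -3)
(21*(-36))*D(-6, g(4, 1)) = (21*(-36))*(-3) = -756*(-3) = 2268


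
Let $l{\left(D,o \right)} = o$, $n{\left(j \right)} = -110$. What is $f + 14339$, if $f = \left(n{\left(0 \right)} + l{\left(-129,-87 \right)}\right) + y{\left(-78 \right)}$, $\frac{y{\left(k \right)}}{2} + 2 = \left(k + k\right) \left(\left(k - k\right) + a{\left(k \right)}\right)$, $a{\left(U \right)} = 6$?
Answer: $12266$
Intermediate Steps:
$y{\left(k \right)} = -4 + 24 k$ ($y{\left(k \right)} = -4 + 2 \left(k + k\right) \left(\left(k - k\right) + 6\right) = -4 + 2 \cdot 2 k \left(0 + 6\right) = -4 + 2 \cdot 2 k 6 = -4 + 2 \cdot 12 k = -4 + 24 k$)
$f = -2073$ ($f = \left(-110 - 87\right) + \left(-4 + 24 \left(-78\right)\right) = -197 - 1876 = -2073$)
$f + 14339 = -2073 + 14339 = 12266$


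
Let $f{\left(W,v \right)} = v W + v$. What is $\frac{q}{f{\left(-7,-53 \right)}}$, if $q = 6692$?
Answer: $\frac{3346}{159} \approx 21.044$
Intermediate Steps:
$f{\left(W,v \right)} = v + W v$ ($f{\left(W,v \right)} = W v + v = v + W v$)
$\frac{q}{f{\left(-7,-53 \right)}} = \frac{6692}{\left(-53\right) \left(1 - 7\right)} = \frac{6692}{\left(-53\right) \left(-6\right)} = \frac{6692}{318} = 6692 \cdot \frac{1}{318} = \frac{3346}{159}$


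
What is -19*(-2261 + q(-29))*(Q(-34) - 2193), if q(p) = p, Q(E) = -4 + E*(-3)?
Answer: -91153450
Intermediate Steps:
Q(E) = -4 - 3*E
-19*(-2261 + q(-29))*(Q(-34) - 2193) = -19*(-2261 - 29)*((-4 - 3*(-34)) - 2193) = -(-43510)*((-4 + 102) - 2193) = -(-43510)*(98 - 2193) = -(-43510)*(-2095) = -19*4797550 = -91153450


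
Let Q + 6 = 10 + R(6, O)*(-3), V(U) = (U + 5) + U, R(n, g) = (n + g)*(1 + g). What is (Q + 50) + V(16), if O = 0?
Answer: 73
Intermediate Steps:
R(n, g) = (1 + g)*(g + n) (R(n, g) = (g + n)*(1 + g) = (1 + g)*(g + n))
V(U) = 5 + 2*U (V(U) = (5 + U) + U = 5 + 2*U)
Q = -14 (Q = -6 + (10 + (0 + 6 + 0² + 0*6)*(-3)) = -6 + (10 + (0 + 6 + 0 + 0)*(-3)) = -6 + (10 + 6*(-3)) = -6 + (10 - 18) = -6 - 8 = -14)
(Q + 50) + V(16) = (-14 + 50) + (5 + 2*16) = 36 + (5 + 32) = 36 + 37 = 73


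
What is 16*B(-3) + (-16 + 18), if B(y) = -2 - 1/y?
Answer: -74/3 ≈ -24.667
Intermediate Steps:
16*B(-3) + (-16 + 18) = 16*(-2 - 1/(-3)) + (-16 + 18) = 16*(-2 - 1*(-⅓)) + 2 = 16*(-2 + ⅓) + 2 = 16*(-5/3) + 2 = -80/3 + 2 = -74/3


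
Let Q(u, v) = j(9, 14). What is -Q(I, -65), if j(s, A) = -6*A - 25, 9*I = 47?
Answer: 109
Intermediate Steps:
I = 47/9 (I = (1/9)*47 = 47/9 ≈ 5.2222)
j(s, A) = -25 - 6*A
Q(u, v) = -109 (Q(u, v) = -25 - 6*14 = -25 - 84 = -109)
-Q(I, -65) = -1*(-109) = 109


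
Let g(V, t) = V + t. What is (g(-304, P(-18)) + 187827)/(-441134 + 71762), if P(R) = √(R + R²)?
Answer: -187523/369372 - √34/123124 ≈ -0.50773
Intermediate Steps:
(g(-304, P(-18)) + 187827)/(-441134 + 71762) = ((-304 + √(-18*(1 - 18))) + 187827)/(-441134 + 71762) = ((-304 + √(-18*(-17))) + 187827)/(-369372) = ((-304 + √306) + 187827)*(-1/369372) = ((-304 + 3*√34) + 187827)*(-1/369372) = (187523 + 3*√34)*(-1/369372) = -187523/369372 - √34/123124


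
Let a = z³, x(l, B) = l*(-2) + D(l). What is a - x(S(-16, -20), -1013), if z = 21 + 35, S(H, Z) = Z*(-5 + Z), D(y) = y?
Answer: 176116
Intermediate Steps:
x(l, B) = -l (x(l, B) = l*(-2) + l = -2*l + l = -l)
z = 56
a = 175616 (a = 56³ = 175616)
a - x(S(-16, -20), -1013) = 175616 - (-1)*(-20*(-5 - 20)) = 175616 - (-1)*(-20*(-25)) = 175616 - (-1)*500 = 175616 - 1*(-500) = 175616 + 500 = 176116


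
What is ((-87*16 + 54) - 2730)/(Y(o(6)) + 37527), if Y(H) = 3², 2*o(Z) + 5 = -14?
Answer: -339/3128 ≈ -0.10838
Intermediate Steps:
o(Z) = -19/2 (o(Z) = -5/2 + (½)*(-14) = -5/2 - 7 = -19/2)
Y(H) = 9
((-87*16 + 54) - 2730)/(Y(o(6)) + 37527) = ((-87*16 + 54) - 2730)/(9 + 37527) = ((-1392 + 54) - 2730)/37536 = (-1338 - 2730)*(1/37536) = -4068*1/37536 = -339/3128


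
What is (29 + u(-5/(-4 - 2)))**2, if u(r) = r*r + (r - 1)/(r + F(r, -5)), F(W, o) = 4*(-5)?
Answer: 15121866841/17139600 ≈ 882.28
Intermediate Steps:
F(W, o) = -20
u(r) = r**2 + (-1 + r)/(-20 + r) (u(r) = r*r + (r - 1)/(r - 20) = r**2 + (-1 + r)/(-20 + r))
(29 + u(-5/(-4 - 2)))**2 = (29 + (-1 - 5/(-4 - 2) + (-5/(-4 - 2))**3 - 20*25/(-4 - 2)**2)/(-20 - 5/(-4 - 2)))**2 = (29 + (-1 - 5/(-6) + (-5/(-6))**3 - 20*(-5/(-6))**2)/(-20 - 5/(-6)))**2 = (29 + (-1 - 5*(-1/6) + (-5*(-1/6))**3 - 20*(-5*(-1/6))**2)/(-20 - 5*(-1/6)))**2 = (29 + (-1 + 5/6 + (5/6)**3 - 20*(5/6)**2)/(-20 + 5/6))**2 = (29 + (-1 + 5/6 + 125/216 - 20*25/36)/(-115/6))**2 = (29 - 6*(-1 + 5/6 + 125/216 - 125/9)/115)**2 = (29 - 6/115*(-2911/216))**2 = (29 + 2911/4140)**2 = (122971/4140)**2 = 15121866841/17139600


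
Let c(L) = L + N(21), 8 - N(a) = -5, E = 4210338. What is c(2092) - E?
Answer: -4208233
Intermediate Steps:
N(a) = 13 (N(a) = 8 - 1*(-5) = 8 + 5 = 13)
c(L) = 13 + L (c(L) = L + 13 = 13 + L)
c(2092) - E = (13 + 2092) - 1*4210338 = 2105 - 4210338 = -4208233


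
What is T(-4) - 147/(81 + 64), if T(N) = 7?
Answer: 868/145 ≈ 5.9862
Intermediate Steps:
T(-4) - 147/(81 + 64) = 7 - 147/(81 + 64) = 7 - 147/145 = 868/145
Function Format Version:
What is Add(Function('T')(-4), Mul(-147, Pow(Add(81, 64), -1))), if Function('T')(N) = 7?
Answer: Rational(868, 145) ≈ 5.9862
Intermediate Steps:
Add(Function('T')(-4), Mul(-147, Pow(Add(81, 64), -1))) = Add(7, Mul(-147, Pow(Add(81, 64), -1))) = Add(7, Mul(-147, Pow(145, -1))) = Add(7, Mul(-147, Rational(1, 145))) = Add(7, Rational(-147, 145)) = Rational(868, 145)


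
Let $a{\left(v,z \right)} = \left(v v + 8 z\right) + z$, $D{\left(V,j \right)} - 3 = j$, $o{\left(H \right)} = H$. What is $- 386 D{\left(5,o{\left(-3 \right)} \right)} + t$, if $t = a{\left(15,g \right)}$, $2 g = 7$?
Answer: $\frac{513}{2} \approx 256.5$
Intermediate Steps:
$g = \frac{7}{2}$ ($g = \frac{1}{2} \cdot 7 = \frac{7}{2} \approx 3.5$)
$D{\left(V,j \right)} = 3 + j$
$a{\left(v,z \right)} = v^{2} + 9 z$ ($a{\left(v,z \right)} = \left(v^{2} + 8 z\right) + z = v^{2} + 9 z$)
$t = \frac{513}{2}$ ($t = 15^{2} + 9 \cdot \frac{7}{2} = 225 + \frac{63}{2} = \frac{513}{2} \approx 256.5$)
$- 386 D{\left(5,o{\left(-3 \right)} \right)} + t = - 386 \left(3 - 3\right) + \frac{513}{2} = \left(-386\right) 0 + \frac{513}{2} = 0 + \frac{513}{2} = \frac{513}{2}$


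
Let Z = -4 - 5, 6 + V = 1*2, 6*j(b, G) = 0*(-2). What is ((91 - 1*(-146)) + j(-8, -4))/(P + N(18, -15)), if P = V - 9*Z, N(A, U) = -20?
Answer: 79/19 ≈ 4.1579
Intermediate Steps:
j(b, G) = 0 (j(b, G) = (0*(-2))/6 = (1/6)*0 = 0)
V = -4 (V = -6 + 1*2 = -6 + 2 = -4)
Z = -9
P = 77 (P = -4 - 9*(-9) = -4 + 81 = 77)
((91 - 1*(-146)) + j(-8, -4))/(P + N(18, -15)) = ((91 - 1*(-146)) + 0)/(77 - 20) = ((91 + 146) + 0)/57 = (237 + 0)*(1/57) = 237*(1/57) = 79/19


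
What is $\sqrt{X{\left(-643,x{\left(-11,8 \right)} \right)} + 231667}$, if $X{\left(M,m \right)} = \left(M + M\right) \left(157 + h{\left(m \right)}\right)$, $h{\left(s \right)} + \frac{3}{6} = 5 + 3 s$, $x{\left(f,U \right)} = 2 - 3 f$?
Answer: $2 i \sqrt{27763} \approx 333.24 i$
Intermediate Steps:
$h{\left(s \right)} = \frac{9}{2} + 3 s$ ($h{\left(s \right)} = - \frac{1}{2} + \left(5 + 3 s\right) = \frac{9}{2} + 3 s$)
$X{\left(M,m \right)} = 2 M \left(\frac{323}{2} + 3 m\right)$ ($X{\left(M,m \right)} = \left(M + M\right) \left(157 + \left(\frac{9}{2} + 3 m\right)\right) = 2 M \left(\frac{323}{2} + 3 m\right)$)
$\sqrt{X{\left(-643,x{\left(-11,8 \right)} \right)} + 231667} = \sqrt{- 643 \left(323 + 6 \left(2 - -33\right)\right) + 231667} = \sqrt{- 643 \left(323 + 6 \left(2 + 33\right)\right) + 231667} = \sqrt{- 643 \left(323 + 6 \cdot 35\right) + 231667} = \sqrt{- 643 \left(323 + 210\right) + 231667} = \sqrt{\left(-643\right) 533 + 231667} = \sqrt{-342719 + 231667} = \sqrt{-111052} = 2 i \sqrt{27763}$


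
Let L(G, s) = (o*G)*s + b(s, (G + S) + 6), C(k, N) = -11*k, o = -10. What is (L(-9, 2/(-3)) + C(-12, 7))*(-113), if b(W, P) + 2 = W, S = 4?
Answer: -23504/3 ≈ -7834.7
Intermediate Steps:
b(W, P) = -2 + W
L(G, s) = -2 + s - 10*G*s (L(G, s) = (-10*G)*s + (-2 + s) = -10*G*s + (-2 + s) = -2 + s - 10*G*s)
(L(-9, 2/(-3)) + C(-12, 7))*(-113) = ((-2 + 2/(-3) - 10*(-9)*2/(-3)) - 11*(-12))*(-113) = ((-2 + 2*(-⅓) - 10*(-9)*2*(-⅓)) + 132)*(-113) = ((-2 - ⅔ - 10*(-9)*(-⅔)) + 132)*(-113) = ((-2 - ⅔ - 60) + 132)*(-113) = (-188/3 + 132)*(-113) = (208/3)*(-113) = -23504/3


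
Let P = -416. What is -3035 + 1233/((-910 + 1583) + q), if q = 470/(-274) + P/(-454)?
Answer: -63407656163/20904778 ≈ -3033.2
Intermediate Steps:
q = -24849/31099 (q = 470/(-274) - 416/(-454) = 470*(-1/274) - 416*(-1/454) = -235/137 + 208/227 = -24849/31099 ≈ -0.79903)
-3035 + 1233/((-910 + 1583) + q) = -3035 + 1233/((-910 + 1583) - 24849/31099) = -3035 + 1233/(673 - 24849/31099) = -3035 + 1233/(20904778/31099) = -3035 + 1233*(31099/20904778) = -3035 + 38345067/20904778 = -63407656163/20904778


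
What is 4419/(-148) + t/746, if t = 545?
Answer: -1607957/55204 ≈ -29.128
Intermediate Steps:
4419/(-148) + t/746 = 4419/(-148) + 545/746 = 4419*(-1/148) + 545*(1/746) = -4419/148 + 545/746 = -1607957/55204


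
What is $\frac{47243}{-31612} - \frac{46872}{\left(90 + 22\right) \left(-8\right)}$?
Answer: $\frac{917977}{18064} \approx 50.818$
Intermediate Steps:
$\frac{47243}{-31612} - \frac{46872}{\left(90 + 22\right) \left(-8\right)} = 47243 \left(- \frac{1}{31612}\right) - \frac{46872}{112 \left(-8\right)} = - \frac{6749}{4516} - \frac{46872}{-896} = - \frac{6749}{4516} - - \frac{837}{16} = - \frac{6749}{4516} + \frac{837}{16} = \frac{917977}{18064}$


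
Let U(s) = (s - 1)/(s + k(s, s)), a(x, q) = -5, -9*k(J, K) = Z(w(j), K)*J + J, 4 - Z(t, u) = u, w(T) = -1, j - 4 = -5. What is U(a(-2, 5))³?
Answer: -157464/125 ≈ -1259.7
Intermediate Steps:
j = -1 (j = 4 - 5 = -1)
Z(t, u) = 4 - u
k(J, K) = -J/9 - J*(4 - K)/9 (k(J, K) = -((4 - K)*J + J)/9 = -(J*(4 - K) + J)/9 = -(J + J*(4 - K))/9 = -J/9 - J*(4 - K)/9)
U(s) = (-1 + s)/(s + s*(-5 + s)/9) (U(s) = (s - 1)/(s + s*(-5 + s)/9) = (-1 + s)/(s + s*(-5 + s)/9))
U(a(-2, 5))³ = (9*(-1 - 5)/(-5*(4 - 5)))³ = (9*(-⅕)*(-6)/(-1))³ = (9*(-⅕)*(-1)*(-6))³ = (-54/5)³ = -157464/125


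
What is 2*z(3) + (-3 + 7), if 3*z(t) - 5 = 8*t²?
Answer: 166/3 ≈ 55.333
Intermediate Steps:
z(t) = 5/3 + 8*t²/3 (z(t) = 5/3 + (8*t²)/3 = 5/3 + 8*t²/3)
2*z(3) + (-3 + 7) = 2*(5/3 + (8/3)*3²) + (-3 + 7) = 2*(5/3 + (8/3)*9) + 4 = 2*(5/3 + 24) + 4 = 2*(77/3) + 4 = 154/3 + 4 = 166/3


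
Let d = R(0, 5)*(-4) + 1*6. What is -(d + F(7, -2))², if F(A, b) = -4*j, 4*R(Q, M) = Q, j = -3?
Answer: -324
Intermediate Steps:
R(Q, M) = Q/4
F(A, b) = 12 (F(A, b) = -4*(-3) = 12)
d = 6 (d = ((¼)*0)*(-4) + 1*6 = 0*(-4) + 6 = 0 + 6 = 6)
-(d + F(7, -2))² = -(6 + 12)² = -1*18² = -1*324 = -324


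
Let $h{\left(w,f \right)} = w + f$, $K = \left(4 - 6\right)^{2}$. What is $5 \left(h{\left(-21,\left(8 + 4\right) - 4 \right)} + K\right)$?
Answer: $-45$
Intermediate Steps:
$K = 4$ ($K = \left(-2\right)^{2} = 4$)
$h{\left(w,f \right)} = f + w$
$5 \left(h{\left(-21,\left(8 + 4\right) - 4 \right)} + K\right) = 5 \left(\left(\left(\left(8 + 4\right) - 4\right) - 21\right) + 4\right) = 5 \left(\left(\left(12 - 4\right) - 21\right) + 4\right) = 5 \left(\left(8 - 21\right) + 4\right) = 5 \left(-13 + 4\right) = 5 \left(-9\right) = -45$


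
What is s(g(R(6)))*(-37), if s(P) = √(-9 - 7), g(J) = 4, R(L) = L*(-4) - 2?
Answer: -148*I ≈ -148.0*I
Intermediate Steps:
R(L) = -2 - 4*L (R(L) = -4*L - 2 = -2 - 4*L)
s(P) = 4*I (s(P) = √(-16) = 4*I)
s(g(R(6)))*(-37) = (4*I)*(-37) = -148*I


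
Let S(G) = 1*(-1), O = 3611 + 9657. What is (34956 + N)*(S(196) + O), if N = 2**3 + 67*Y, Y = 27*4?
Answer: 559867400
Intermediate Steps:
O = 13268
Y = 108
N = 7244 (N = 2**3 + 67*108 = 8 + 7236 = 7244)
S(G) = -1
(34956 + N)*(S(196) + O) = (34956 + 7244)*(-1 + 13268) = 42200*13267 = 559867400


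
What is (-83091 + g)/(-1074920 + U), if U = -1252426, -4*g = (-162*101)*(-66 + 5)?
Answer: 221741/1551564 ≈ 0.14291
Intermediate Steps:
g = -499041/2 (g = -(-162*101)*(-66 + 5)/4 = -(-8181)*(-61)/2 = -¼*998082 = -499041/2 ≈ -2.4952e+5)
(-83091 + g)/(-1074920 + U) = (-83091 - 499041/2)/(-1074920 - 1252426) = -665223/2/(-2327346) = -665223/2*(-1/2327346) = 221741/1551564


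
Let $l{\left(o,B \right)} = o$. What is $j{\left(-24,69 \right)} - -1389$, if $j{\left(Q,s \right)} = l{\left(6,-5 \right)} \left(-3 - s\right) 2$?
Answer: $525$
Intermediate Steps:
$j{\left(Q,s \right)} = -36 - 12 s$ ($j{\left(Q,s \right)} = 6 \left(-3 - s\right) 2 = \left(-18 - 6 s\right) 2 = -36 - 12 s$)
$j{\left(-24,69 \right)} - -1389 = \left(-36 - 828\right) - -1389 = \left(-36 - 828\right) + 1389 = -864 + 1389 = 525$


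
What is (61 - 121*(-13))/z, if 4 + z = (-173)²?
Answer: 86/1575 ≈ 0.054603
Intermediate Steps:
z = 29925 (z = -4 + (-173)² = -4 + 29929 = 29925)
(61 - 121*(-13))/z = (61 - 121*(-13))/29925 = (61 + 1573)*(1/29925) = 1634*(1/29925) = 86/1575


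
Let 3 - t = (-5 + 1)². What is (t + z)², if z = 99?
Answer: 7396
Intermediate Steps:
t = -13 (t = 3 - (-5 + 1)² = 3 - 1*(-4)² = 3 - 1*16 = 3 - 16 = -13)
(t + z)² = (-13 + 99)² = 86² = 7396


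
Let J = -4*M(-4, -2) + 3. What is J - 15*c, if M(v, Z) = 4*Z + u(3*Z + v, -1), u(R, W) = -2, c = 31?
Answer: -422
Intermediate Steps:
M(v, Z) = -2 + 4*Z (M(v, Z) = 4*Z - 2 = -2 + 4*Z)
J = 43 (J = -4*(-2 + 4*(-2)) + 3 = -4*(-2 - 8) + 3 = -4*(-10) + 3 = 40 + 3 = 43)
J - 15*c = 43 - 15*31 = 43 - 465 = -422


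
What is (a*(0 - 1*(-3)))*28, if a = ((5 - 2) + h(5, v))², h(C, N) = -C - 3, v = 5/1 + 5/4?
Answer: 2100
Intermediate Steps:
v = 25/4 (v = 5*1 + 5*(¼) = 5 + 5/4 = 25/4 ≈ 6.2500)
h(C, N) = -3 - C
a = 25 (a = ((5 - 2) + (-3 - 1*5))² = (3 + (-3 - 5))² = (3 - 8)² = (-5)² = 25)
(a*(0 - 1*(-3)))*28 = (25*(0 - 1*(-3)))*28 = (25*(0 + 3))*28 = (25*3)*28 = 75*28 = 2100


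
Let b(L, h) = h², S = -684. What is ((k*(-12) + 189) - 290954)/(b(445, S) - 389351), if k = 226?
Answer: -293477/78505 ≈ -3.7383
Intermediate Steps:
((k*(-12) + 189) - 290954)/(b(445, S) - 389351) = ((226*(-12) + 189) - 290954)/((-684)² - 389351) = ((-2712 + 189) - 290954)/(467856 - 389351) = (-2523 - 290954)/78505 = -293477*1/78505 = -293477/78505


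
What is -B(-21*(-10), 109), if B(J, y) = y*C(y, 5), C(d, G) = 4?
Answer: -436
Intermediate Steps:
B(J, y) = 4*y (B(J, y) = y*4 = 4*y)
-B(-21*(-10), 109) = -4*109 = -1*436 = -436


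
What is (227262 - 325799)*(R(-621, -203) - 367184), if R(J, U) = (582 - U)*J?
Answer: 84216519253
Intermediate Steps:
R(J, U) = J*(582 - U)
(227262 - 325799)*(R(-621, -203) - 367184) = (227262 - 325799)*(-621*(582 - 1*(-203)) - 367184) = -98537*(-621*(582 + 203) - 367184) = -98537*(-621*785 - 367184) = -98537*(-487485 - 367184) = -98537*(-854669) = 84216519253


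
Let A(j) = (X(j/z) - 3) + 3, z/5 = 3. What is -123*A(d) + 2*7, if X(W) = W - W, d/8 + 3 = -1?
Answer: 14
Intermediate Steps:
z = 15 (z = 5*3 = 15)
d = -32 (d = -24 + 8*(-1) = -24 - 8 = -32)
X(W) = 0
A(j) = 0 (A(j) = (0 - 3) + 3 = -3 + 3 = 0)
-123*A(d) + 2*7 = -123*0 + 2*7 = 0 + 14 = 14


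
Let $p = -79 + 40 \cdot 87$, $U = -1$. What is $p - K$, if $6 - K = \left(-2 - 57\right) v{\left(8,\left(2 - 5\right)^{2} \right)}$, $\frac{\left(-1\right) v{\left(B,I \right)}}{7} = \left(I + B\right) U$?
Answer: $-3626$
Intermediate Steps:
$p = 3401$ ($p = -79 + 3480 = 3401$)
$v{\left(B,I \right)} = 7 B + 7 I$ ($v{\left(B,I \right)} = - 7 \left(I + B\right) \left(-1\right) = - 7 \left(B + I\right) \left(-1\right) = - 7 \left(- B - I\right) = 7 B + 7 I$)
$K = 7027$ ($K = 6 - \left(-2 - 57\right) \left(7 \cdot 8 + 7 \left(2 - 5\right)^{2}\right) = 6 - - 59 \left(56 + 7 \left(-3\right)^{2}\right) = 6 - - 59 \left(56 + 7 \cdot 9\right) = 6 - - 59 \left(56 + 63\right) = 6 - \left(-59\right) 119 = 6 - -7021 = 6 + 7021 = 7027$)
$p - K = 3401 - 7027 = -3626$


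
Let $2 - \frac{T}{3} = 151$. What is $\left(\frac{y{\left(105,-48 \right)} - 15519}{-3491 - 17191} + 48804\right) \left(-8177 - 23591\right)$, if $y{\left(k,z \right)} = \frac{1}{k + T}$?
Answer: $- \frac{144296905408150}{93069} \approx -1.5504 \cdot 10^{9}$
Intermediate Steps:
$T = -447$ ($T = 6 - 453 = -447$)
$y{\left(k,z \right)} = \frac{1}{-447 + k}$ ($y{\left(k,z \right)} = \frac{1}{k - 447} = \frac{1}{-447 + k}$)
$\left(\frac{y{\left(105,-48 \right)} - 15519}{-3491 - 17191} + 48804\right) \left(-8177 - 23591\right) = \left(\frac{\frac{1}{-447 + 105} - 15519}{-3491 - 17191} + 48804\right) \left(-8177 - 23591\right) = \left(\frac{\frac{1}{-342} - 15519}{-3491 - 17191} + 48804\right) \left(-31768\right) = \left(\frac{- \frac{1}{342} - 15519}{-20682} + 48804\right) \left(-31768\right) = \left(\left(- \frac{5307499}{342}\right) \left(- \frac{1}{20682}\right) + 48804\right) \left(-31768\right) = \left(\frac{5307499}{7073244} + 48804\right) \left(-31768\right) = \frac{345207907675}{7073244} \left(-31768\right) = - \frac{144296905408150}{93069}$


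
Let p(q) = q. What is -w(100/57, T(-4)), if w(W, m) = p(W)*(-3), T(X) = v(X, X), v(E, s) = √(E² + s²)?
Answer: 100/19 ≈ 5.2632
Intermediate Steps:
T(X) = √2*√(X²) (T(X) = √(X² + X²) = √(2*X²) = √2*√(X²))
w(W, m) = -3*W (w(W, m) = W*(-3) = -3*W)
-w(100/57, T(-4)) = -(-3)*100/57 = -1*(-100/19) = 100/19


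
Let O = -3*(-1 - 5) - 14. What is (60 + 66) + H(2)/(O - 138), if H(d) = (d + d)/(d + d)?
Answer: 16883/134 ≈ 125.99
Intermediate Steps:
O = 4 (O = -3*(-6) - 14 = 18 - 14 = 4)
H(d) = 1 (H(d) = (2*d)/((2*d)) = (2*d)*(1/(2*d)) = 1)
(60 + 66) + H(2)/(O - 138) = (60 + 66) + 1/(4 - 138) = 126 + 1/(-134) = 126 - 1/134*1 = 126 - 1/134 = 16883/134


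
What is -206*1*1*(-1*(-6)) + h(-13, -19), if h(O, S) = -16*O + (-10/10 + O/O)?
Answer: -1028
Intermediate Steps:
h(O, S) = -16*O (h(O, S) = -16*O + (-10*1/10 + 1) = -16*O + (-1 + 1) = -16*O + 0 = -16*O)
-206*1*1*(-1*(-6)) + h(-13, -19) = -206*1*1*(-1*(-6)) - 16*(-13) = -206*6 + 208 = -1236 + 208 = -1028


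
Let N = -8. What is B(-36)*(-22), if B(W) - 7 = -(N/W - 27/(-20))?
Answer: -10747/90 ≈ -119.41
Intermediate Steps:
B(W) = 113/20 + 8/W (B(W) = 7 - (-8/W - 27/(-20)) = 7 - (-8/W - 27*(-1/20)) = 7 - (-8/W + 27/20) = 7 - (27/20 - 8/W) = 7 + (-27/20 + 8/W) = 113/20 + 8/W)
B(-36)*(-22) = (113/20 + 8/(-36))*(-22) = (113/20 + 8*(-1/36))*(-22) = (113/20 - 2/9)*(-22) = (977/180)*(-22) = -10747/90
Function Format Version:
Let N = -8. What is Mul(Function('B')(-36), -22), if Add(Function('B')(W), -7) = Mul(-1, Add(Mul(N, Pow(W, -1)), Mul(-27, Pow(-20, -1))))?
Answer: Rational(-10747, 90) ≈ -119.41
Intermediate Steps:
Function('B')(W) = Add(Rational(113, 20), Mul(8, Pow(W, -1))) (Function('B')(W) = Add(7, Mul(-1, Add(Mul(-8, Pow(W, -1)), Mul(-27, Pow(-20, -1))))) = Add(7, Mul(-1, Add(Mul(-8, Pow(W, -1)), Mul(-27, Rational(-1, 20))))) = Add(7, Mul(-1, Add(Mul(-8, Pow(W, -1)), Rational(27, 20)))) = Add(7, Mul(-1, Add(Rational(27, 20), Mul(-8, Pow(W, -1))))) = Add(7, Add(Rational(-27, 20), Mul(8, Pow(W, -1)))) = Add(Rational(113, 20), Mul(8, Pow(W, -1))))
Mul(Function('B')(-36), -22) = Mul(Add(Rational(113, 20), Mul(8, Pow(-36, -1))), -22) = Mul(Add(Rational(113, 20), Mul(8, Rational(-1, 36))), -22) = Mul(Add(Rational(113, 20), Rational(-2, 9)), -22) = Mul(Rational(977, 180), -22) = Rational(-10747, 90)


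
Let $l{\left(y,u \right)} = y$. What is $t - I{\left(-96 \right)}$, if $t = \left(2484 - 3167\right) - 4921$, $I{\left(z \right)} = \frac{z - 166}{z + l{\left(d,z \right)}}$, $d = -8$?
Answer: $- \frac{291539}{52} \approx -5606.5$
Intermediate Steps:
$I{\left(z \right)} = \frac{-166 + z}{-8 + z}$ ($I{\left(z \right)} = \frac{z - 166}{z - 8} = \frac{-166 + z}{-8 + z}$)
$t = -5604$ ($t = \left(2484 - 3167\right) - 4921 = -683 - 4921 = -5604$)
$t - I{\left(-96 \right)} = -5604 - \frac{-166 - 96}{-8 - 96} = -5604 - \frac{1}{-104} \left(-262\right) = -5604 - \left(- \frac{1}{104}\right) \left(-262\right) = -5604 - \frac{131}{52} = - \frac{291539}{52}$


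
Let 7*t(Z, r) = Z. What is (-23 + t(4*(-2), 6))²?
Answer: 28561/49 ≈ 582.88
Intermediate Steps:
t(Z, r) = Z/7
(-23 + t(4*(-2), 6))² = (-23 + (4*(-2))/7)² = (-23 + (⅐)*(-8))² = (-23 - 8/7)² = (-169/7)² = 28561/49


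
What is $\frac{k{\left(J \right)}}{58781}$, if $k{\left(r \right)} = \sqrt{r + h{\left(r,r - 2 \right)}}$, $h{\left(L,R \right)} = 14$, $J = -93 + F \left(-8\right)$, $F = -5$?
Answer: $\frac{i \sqrt{39}}{58781} \approx 0.00010624 i$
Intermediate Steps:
$J = -53$ ($J = -93 - -40 = -93 + 40 = -53$)
$k{\left(r \right)} = \sqrt{14 + r}$ ($k{\left(r \right)} = \sqrt{r + 14} = \sqrt{14 + r}$)
$\frac{k{\left(J \right)}}{58781} = \frac{\sqrt{14 - 53}}{58781} = \sqrt{-39} \cdot \frac{1}{58781} = i \sqrt{39} \cdot \frac{1}{58781} = \frac{i \sqrt{39}}{58781}$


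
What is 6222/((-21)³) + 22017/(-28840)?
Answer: -18254377/12718440 ≈ -1.4353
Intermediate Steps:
6222/((-21)³) + 22017/(-28840) = 6222/(-9261) + 22017*(-1/28840) = 6222*(-1/9261) - 22017/28840 = -2074/3087 - 22017/28840 = -18254377/12718440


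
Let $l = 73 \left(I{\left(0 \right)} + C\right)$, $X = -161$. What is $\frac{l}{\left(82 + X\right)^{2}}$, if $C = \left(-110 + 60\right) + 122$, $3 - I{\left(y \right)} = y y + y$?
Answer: $\frac{5475}{6241} \approx 0.87726$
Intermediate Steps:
$I{\left(y \right)} = 3 - y - y^{2}$ ($I{\left(y \right)} = 3 - \left(y y + y\right) = 3 - \left(y^{2} + y\right) = 3 - \left(y + y^{2}\right) = 3 - y - y^{2}$)
$C = 72$ ($C = -50 + 122 = 72$)
$l = 5475$ ($l = 73 \left(\left(3 - 0 - 0^{2}\right) + 72\right) = 73 \left(\left(3 + 0 - 0\right) + 72\right) = 73 \left(\left(3 + 0 + 0\right) + 72\right) = 73 \left(3 + 72\right) = 73 \cdot 75 = 5475$)
$\frac{l}{\left(82 + X\right)^{2}} = \frac{5475}{\left(82 - 161\right)^{2}} = \frac{5475}{\left(-79\right)^{2}} = \frac{5475}{6241}$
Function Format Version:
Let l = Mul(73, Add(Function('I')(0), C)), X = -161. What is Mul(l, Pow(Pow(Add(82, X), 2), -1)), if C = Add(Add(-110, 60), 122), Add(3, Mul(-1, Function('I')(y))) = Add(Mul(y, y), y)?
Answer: Rational(5475, 6241) ≈ 0.87726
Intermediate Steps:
Function('I')(y) = Add(3, Mul(-1, y), Mul(-1, Pow(y, 2))) (Function('I')(y) = Add(3, Mul(-1, Add(Mul(y, y), y))) = Add(3, Mul(-1, Add(Pow(y, 2), y))) = Add(3, Mul(-1, Add(y, Pow(y, 2)))) = Add(3, Add(Mul(-1, y), Mul(-1, Pow(y, 2)))) = Add(3, Mul(-1, y), Mul(-1, Pow(y, 2))))
C = 72 (C = Add(-50, 122) = 72)
l = 5475 (l = Mul(73, Add(Add(3, Mul(-1, 0), Mul(-1, Pow(0, 2))), 72)) = Mul(73, Add(Add(3, 0, Mul(-1, 0)), 72)) = Mul(73, Add(Add(3, 0, 0), 72)) = Mul(73, Add(3, 72)) = Mul(73, 75) = 5475)
Mul(l, Pow(Pow(Add(82, X), 2), -1)) = Mul(5475, Pow(Pow(Add(82, -161), 2), -1)) = Mul(5475, Pow(Pow(-79, 2), -1)) = Mul(5475, Pow(6241, -1)) = Mul(5475, Rational(1, 6241)) = Rational(5475, 6241)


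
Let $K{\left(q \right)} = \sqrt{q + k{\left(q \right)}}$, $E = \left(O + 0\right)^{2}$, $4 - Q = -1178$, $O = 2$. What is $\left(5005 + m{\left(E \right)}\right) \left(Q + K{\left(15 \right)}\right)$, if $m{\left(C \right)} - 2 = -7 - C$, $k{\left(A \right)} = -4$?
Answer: $5905272 + 4996 \sqrt{11} \approx 5.9218 \cdot 10^{6}$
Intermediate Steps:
$Q = 1182$ ($Q = 4 - -1178 = 4 + 1178 = 1182$)
$E = 4$ ($E = \left(2 + 0\right)^{2} = 2^{2} = 4$)
$K{\left(q \right)} = \sqrt{-4 + q}$ ($K{\left(q \right)} = \sqrt{q - 4} = \sqrt{-4 + q}$)
$m{\left(C \right)} = -5 - C$ ($m{\left(C \right)} = 2 - \left(7 + C\right) = -5 - C$)
$\left(5005 + m{\left(E \right)}\right) \left(Q + K{\left(15 \right)}\right) = \left(5005 - 9\right) \left(1182 + \sqrt{-4 + 15}\right) = \left(5005 - 9\right) \left(1182 + \sqrt{11}\right) = 4996 \left(1182 + \sqrt{11}\right) = 5905272 + 4996 \sqrt{11}$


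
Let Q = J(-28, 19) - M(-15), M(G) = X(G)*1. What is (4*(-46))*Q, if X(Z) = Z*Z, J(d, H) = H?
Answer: 37904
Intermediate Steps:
X(Z) = Z**2
M(G) = G**2 (M(G) = G**2*1 = G**2)
Q = -206 (Q = 19 - 1*(-15)**2 = 19 - 1*225 = 19 - 225 = -206)
(4*(-46))*Q = (4*(-46))*(-206) = -184*(-206) = 37904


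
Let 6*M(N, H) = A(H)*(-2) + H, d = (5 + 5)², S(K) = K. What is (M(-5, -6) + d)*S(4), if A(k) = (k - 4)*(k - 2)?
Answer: 868/3 ≈ 289.33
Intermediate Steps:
d = 100 (d = 10² = 100)
A(k) = (-4 + k)*(-2 + k)
M(N, H) = -8/3 - H²/3 + 13*H/6 (M(N, H) = ((8 + H² - 6*H)*(-2) + H)/6 = ((-16 - 2*H² + 12*H) + H)/6 = (-16 - 2*H² + 13*H)/6 = -8/3 - H²/3 + 13*H/6)
(M(-5, -6) + d)*S(4) = ((-8/3 - ⅓*(-6)² + (13/6)*(-6)) + 100)*4 = ((-8/3 - ⅓*36 - 13) + 100)*4 = ((-8/3 - 12 - 13) + 100)*4 = (-83/3 + 100)*4 = (217/3)*4 = 868/3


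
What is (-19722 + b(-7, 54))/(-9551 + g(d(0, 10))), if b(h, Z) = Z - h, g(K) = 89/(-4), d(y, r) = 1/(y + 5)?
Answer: 78644/38293 ≈ 2.0537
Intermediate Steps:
d(y, r) = 1/(5 + y)
g(K) = -89/4 (g(K) = 89*(-¼) = -89/4)
(-19722 + b(-7, 54))/(-9551 + g(d(0, 10))) = (-19722 + (54 - 1*(-7)))/(-9551 - 89/4) = (-19722 + (54 + 7))/(-38293/4) = (-19722 + 61)*(-4/38293) = -19661*(-4/38293) = 78644/38293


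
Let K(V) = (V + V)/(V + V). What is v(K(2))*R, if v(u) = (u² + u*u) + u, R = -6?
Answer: -18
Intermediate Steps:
K(V) = 1 (K(V) = (2*V)/((2*V)) = (2*V)*(1/(2*V)) = 1)
v(u) = u + 2*u² (v(u) = (u² + u²) + u = 2*u² + u = u + 2*u²)
v(K(2))*R = (1*(1 + 2*1))*(-6) = (1*(1 + 2))*(-6) = (1*3)*(-6) = 3*(-6) = -18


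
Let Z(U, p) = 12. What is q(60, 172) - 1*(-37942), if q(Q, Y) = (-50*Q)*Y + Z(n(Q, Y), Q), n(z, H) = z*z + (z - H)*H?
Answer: -478046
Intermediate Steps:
n(z, H) = z**2 + H*(z - H)
q(Q, Y) = 12 - 50*Q*Y (q(Q, Y) = (-50*Q)*Y + 12 = -50*Q*Y + 12 = 12 - 50*Q*Y)
q(60, 172) - 1*(-37942) = (12 - 50*60*172) - 1*(-37942) = (12 - 516000) + 37942 = -515988 + 37942 = -478046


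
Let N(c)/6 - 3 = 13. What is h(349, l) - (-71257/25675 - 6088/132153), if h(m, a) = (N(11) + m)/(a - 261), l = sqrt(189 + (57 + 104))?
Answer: 254697711948016/229948919225025 - 2225*sqrt(14)/67771 ≈ 0.98478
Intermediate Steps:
N(c) = 96 (N(c) = 18 + 6*13 = 18 + 78 = 96)
l = 5*sqrt(14) (l = sqrt(189 + 161) = sqrt(350) = 5*sqrt(14) ≈ 18.708)
h(m, a) = (96 + m)/(-261 + a) (h(m, a) = (96 + m)/(a - 261) = (96 + m)/(-261 + a))
h(349, l) - (-71257/25675 - 6088/132153) = (96 + 349)/(-261 + 5*sqrt(14)) - (-71257/25675 - 6088/132153) = 445/(-261 + 5*sqrt(14)) - (-71257*1/25675 - 6088*1/132153) = 445/(-261 + 5*sqrt(14)) - (-71257/25675 - 6088/132153) = 445/(-261 + 5*sqrt(14)) - 1*(-9573135721/3393028275) = 445/(-261 + 5*sqrt(14)) + 9573135721/3393028275 = 9573135721/3393028275 + 445/(-261 + 5*sqrt(14))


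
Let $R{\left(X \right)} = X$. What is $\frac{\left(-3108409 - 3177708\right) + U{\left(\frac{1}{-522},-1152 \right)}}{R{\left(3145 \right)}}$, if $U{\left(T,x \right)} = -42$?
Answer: $- \frac{6286159}{3145} \approx -1998.8$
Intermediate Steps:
$\frac{\left(-3108409 - 3177708\right) + U{\left(\frac{1}{-522},-1152 \right)}}{R{\left(3145 \right)}} = \frac{\left(-3108409 - 3177708\right) - 42}{3145} = \left(-6286117 - 42\right) \frac{1}{3145} = \left(-6286159\right) \frac{1}{3145} = - \frac{6286159}{3145}$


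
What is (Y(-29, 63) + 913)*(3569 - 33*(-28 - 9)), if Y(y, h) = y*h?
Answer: -4378060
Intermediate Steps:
Y(y, h) = h*y
(Y(-29, 63) + 913)*(3569 - 33*(-28 - 9)) = (63*(-29) + 913)*(3569 - 33*(-28 - 9)) = (-1827 + 913)*(3569 - 33*(-37)) = -914*(3569 + 1221) = -914*4790 = -4378060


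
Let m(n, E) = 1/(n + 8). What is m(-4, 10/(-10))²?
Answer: 1/16 ≈ 0.062500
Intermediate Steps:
m(n, E) = 1/(8 + n)
m(-4, 10/(-10))² = (1/(8 - 4))² = (1/4)² = (¼)² = 1/16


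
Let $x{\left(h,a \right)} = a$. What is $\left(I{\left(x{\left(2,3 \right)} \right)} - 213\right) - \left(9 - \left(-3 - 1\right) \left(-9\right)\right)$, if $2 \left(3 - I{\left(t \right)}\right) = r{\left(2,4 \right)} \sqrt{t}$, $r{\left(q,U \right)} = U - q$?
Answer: $-183 - \sqrt{3} \approx -184.73$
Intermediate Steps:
$I{\left(t \right)} = 3 - \sqrt{t}$ ($I{\left(t \right)} = 3 - \frac{\left(4 - 2\right) \sqrt{t}}{2} = 3 - \frac{2 \sqrt{t}}{2} = 3 - \sqrt{t}$)
$\left(I{\left(x{\left(2,3 \right)} \right)} - 213\right) - \left(9 - \left(-3 - 1\right) \left(-9\right)\right) = \left(\left(3 - \sqrt{3}\right) - 213\right) - \left(9 - \left(-3 - 1\right) \left(-9\right)\right) = \left(-210 - \sqrt{3}\right) - \left(9 - \left(-3 - 1\right) \left(-9\right)\right) = \left(-210 - \sqrt{3}\right) - -27 = \left(-210 - \sqrt{3}\right) + \left(36 - 9\right) = \left(-210 - \sqrt{3}\right) + 27 = -183 - \sqrt{3}$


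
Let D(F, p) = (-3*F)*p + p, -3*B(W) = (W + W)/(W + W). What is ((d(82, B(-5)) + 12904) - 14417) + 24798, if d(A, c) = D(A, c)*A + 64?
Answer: 90137/3 ≈ 30046.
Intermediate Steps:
B(W) = -⅓ (B(W) = -(W + W)/(3*(W + W)) = -2*W/(3*(2*W)) = -2*W*1/(2*W)/3 = -⅓*1 = -⅓)
D(F, p) = p - 3*F*p (D(F, p) = -3*F*p + p = p - 3*F*p)
d(A, c) = 64 + A*c*(1 - 3*A) (d(A, c) = (c*(1 - 3*A))*A + 64 = A*c*(1 - 3*A) + 64 = 64 + A*c*(1 - 3*A))
((d(82, B(-5)) + 12904) - 14417) + 24798 = (((64 - 1*82*(-⅓)*(-1 + 3*82)) + 12904) - 14417) + 24798 = (((64 - 1*82*(-⅓)*(-1 + 246)) + 12904) - 14417) + 24798 = (((64 - 1*82*(-⅓)*245) + 12904) - 14417) + 24798 = (((64 + 20090/3) + 12904) - 14417) + 24798 = ((20282/3 + 12904) - 14417) + 24798 = (58994/3 - 14417) + 24798 = 15743/3 + 24798 = 90137/3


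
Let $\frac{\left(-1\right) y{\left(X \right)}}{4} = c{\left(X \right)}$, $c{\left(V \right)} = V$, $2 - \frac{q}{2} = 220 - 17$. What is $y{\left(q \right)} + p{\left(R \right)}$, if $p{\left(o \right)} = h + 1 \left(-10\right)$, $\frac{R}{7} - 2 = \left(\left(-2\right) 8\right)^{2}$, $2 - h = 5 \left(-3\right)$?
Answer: $1615$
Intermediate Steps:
$h = 17$ ($h = 2 - 5 \left(-3\right) = 2 - -15 = 2 + 15 = 17$)
$q = -402$ ($q = 4 - 2 \left(220 - 17\right) = 4 - 406 = -402$)
$R = 1806$ ($R = 14 + 7 \left(\left(-2\right) 8\right)^{2} = 14 + 7 \left(-16\right)^{2} = 14 + 7 \cdot 256 = 14 + 1792 = 1806$)
$y{\left(X \right)} = - 4 X$
$p{\left(o \right)} = 7$ ($p{\left(o \right)} = 17 + 1 \left(-10\right) = 17 - 10 = 7$)
$y{\left(q \right)} + p{\left(R \right)} = \left(-4\right) \left(-402\right) + 7 = 1608 + 7 = 1615$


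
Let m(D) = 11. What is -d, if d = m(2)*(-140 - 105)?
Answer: 2695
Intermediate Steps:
d = -2695 (d = 11*(-140 - 105) = 11*(-245) = -2695)
-d = -1*(-2695) = 2695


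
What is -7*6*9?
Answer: -378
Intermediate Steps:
-7*6*9 = -42*9 = -378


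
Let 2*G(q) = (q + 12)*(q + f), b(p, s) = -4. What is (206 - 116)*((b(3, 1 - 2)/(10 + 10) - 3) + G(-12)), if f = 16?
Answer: -288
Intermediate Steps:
G(q) = (12 + q)*(16 + q)/2 (G(q) = ((q + 12)*(q + 16))/2 = ((12 + q)*(16 + q))/2 = (12 + q)*(16 + q)/2)
(206 - 116)*((b(3, 1 - 2)/(10 + 10) - 3) + G(-12)) = (206 - 116)*((-4/(10 + 10) - 3) + (96 + (½)*(-12)² + 14*(-12))) = 90*((-4/20 - 3) + (96 + (½)*144 - 168)) = 90*(((1/20)*(-4) - 3) + (96 + 72 - 168)) = 90*((-⅕ - 3) + 0) = 90*(-16/5 + 0) = 90*(-16/5) = -288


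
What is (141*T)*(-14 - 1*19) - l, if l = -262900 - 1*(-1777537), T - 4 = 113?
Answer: -2059038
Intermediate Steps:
T = 117 (T = 4 + 113 = 117)
l = 1514637 (l = -262900 + 1777537 = 1514637)
(141*T)*(-14 - 1*19) - l = (141*117)*(-14 - 1*19) - 1*1514637 = 16497*(-14 - 19) - 1514637 = 16497*(-33) - 1514637 = -544401 - 1514637 = -2059038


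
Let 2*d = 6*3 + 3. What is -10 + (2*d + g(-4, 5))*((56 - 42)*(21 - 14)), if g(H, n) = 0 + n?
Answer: 2538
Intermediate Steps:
g(H, n) = n
d = 21/2 (d = (6*3 + 3)/2 = (18 + 3)/2 = (½)*21 = 21/2 ≈ 10.500)
-10 + (2*d + g(-4, 5))*((56 - 42)*(21 - 14)) = -10 + (2*(21/2) + 5)*((56 - 42)*(21 - 14)) = -10 + (21 + 5)*(14*7) = -10 + 26*98 = -10 + 2548 = 2538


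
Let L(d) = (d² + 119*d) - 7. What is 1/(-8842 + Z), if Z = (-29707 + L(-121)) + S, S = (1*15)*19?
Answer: -1/38029 ≈ -2.6296e-5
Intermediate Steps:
S = 285 (S = 15*19 = 285)
L(d) = -7 + d² + 119*d
Z = -29187 (Z = (-29707 + (-7 + (-121)² + 119*(-121))) + 285 = (-29707 + (-7 + 14641 - 14399)) + 285 = (-29707 + 235) + 285 = -29472 + 285 = -29187)
1/(-8842 + Z) = 1/(-8842 - 29187) = 1/(-38029) = -1/38029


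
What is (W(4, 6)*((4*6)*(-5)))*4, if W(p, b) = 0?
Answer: 0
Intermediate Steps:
(W(4, 6)*((4*6)*(-5)))*4 = (0*((4*6)*(-5)))*4 = (0*(24*(-5)))*4 = (0*(-120))*4 = 0*4 = 0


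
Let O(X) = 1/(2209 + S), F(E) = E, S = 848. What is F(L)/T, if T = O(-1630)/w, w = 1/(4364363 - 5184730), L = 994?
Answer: -3038658/820367 ≈ -3.7040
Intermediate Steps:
w = -1/820367 (w = 1/(-820367) = -1/820367 ≈ -1.2190e-6)
O(X) = 1/3057 (O(X) = 1/(2209 + 848) = 1/3057)
T = -820367/3057 (T = 1/(3057*(-1/820367)) = (1/3057)*(-820367) = -820367/3057 ≈ -268.36)
F(L)/T = 994/(-820367/3057) = 994*(-3057/820367) = -3038658/820367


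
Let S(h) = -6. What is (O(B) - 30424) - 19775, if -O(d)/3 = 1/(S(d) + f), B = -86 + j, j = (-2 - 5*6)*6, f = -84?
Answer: -1505969/30 ≈ -50199.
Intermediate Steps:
j = -192 (j = (-2 - 30)*6 = -32*6 = -192)
B = -278 (B = -86 - 192 = -278)
O(d) = 1/30 (O(d) = -3/(-6 - 84) = -3/(-90) = -3*(-1/90) = 1/30)
(O(B) - 30424) - 19775 = (1/30 - 30424) - 19775 = -912719/30 - 19775 = -1505969/30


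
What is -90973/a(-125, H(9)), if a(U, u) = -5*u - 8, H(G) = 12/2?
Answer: 90973/38 ≈ 2394.0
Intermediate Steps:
H(G) = 6 (H(G) = 12*(½) = 6)
a(U, u) = -8 - 5*u
-90973/a(-125, H(9)) = -90973/(-8 - 5*6) = -90973/(-8 - 30) = -90973/(-38) = -90973*(-1/38) = 90973/38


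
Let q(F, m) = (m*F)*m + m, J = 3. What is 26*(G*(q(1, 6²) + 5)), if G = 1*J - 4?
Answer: -34762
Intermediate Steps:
q(F, m) = m + F*m² (q(F, m) = (F*m)*m + m = F*m² + m = m + F*m²)
G = -1 (G = 1*3 - 4 = 3 - 4 = -1)
26*(G*(q(1, 6²) + 5)) = 26*(-(6²*(1 + 1*6²) + 5)) = 26*(-(36*(1 + 1*36) + 5)) = 26*(-(36*(1 + 36) + 5)) = 26*(-(36*37 + 5)) = 26*(-(1332 + 5)) = 26*(-1*1337) = 26*(-1337) = -34762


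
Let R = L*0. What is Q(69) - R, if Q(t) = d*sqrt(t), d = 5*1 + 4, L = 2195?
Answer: 9*sqrt(69) ≈ 74.760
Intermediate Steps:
d = 9 (d = 5 + 4 = 9)
Q(t) = 9*sqrt(t)
R = 0 (R = 2195*0 = 0)
Q(69) - R = 9*sqrt(69) - 1*0 = 9*sqrt(69) + 0 = 9*sqrt(69)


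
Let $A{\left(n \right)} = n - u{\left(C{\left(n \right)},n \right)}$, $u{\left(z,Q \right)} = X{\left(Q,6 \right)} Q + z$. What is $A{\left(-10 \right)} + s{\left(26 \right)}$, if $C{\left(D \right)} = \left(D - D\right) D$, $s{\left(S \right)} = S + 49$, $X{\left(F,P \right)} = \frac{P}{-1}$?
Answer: $5$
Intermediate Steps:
$X{\left(F,P \right)} = - P$ ($X{\left(F,P \right)} = P \left(-1\right) = - P$)
$s{\left(S \right)} = 49 + S$
$C{\left(D \right)} = 0$ ($C{\left(D \right)} = 0 D = 0$)
$u{\left(z,Q \right)} = z - 6 Q$ ($u{\left(z,Q \right)} = \left(-1\right) 6 Q + z = - 6 Q + z = z - 6 Q$)
$A{\left(n \right)} = 7 n$ ($A{\left(n \right)} = n - \left(0 - 6 n\right) = n - - 6 n = n + 6 n = 7 n$)
$A{\left(-10 \right)} + s{\left(26 \right)} = 7 \left(-10\right) + \left(49 + 26\right) = -70 + 75 = 5$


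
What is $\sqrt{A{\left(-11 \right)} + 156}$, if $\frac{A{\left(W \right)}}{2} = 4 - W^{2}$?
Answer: $i \sqrt{78} \approx 8.8318 i$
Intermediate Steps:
$A{\left(W \right)} = 8 - 2 W^{2}$ ($A{\left(W \right)} = 2 \left(4 - W^{2}\right) = 8 - 2 W^{2}$)
$\sqrt{A{\left(-11 \right)} + 156} = \sqrt{\left(8 - 2 \left(-11\right)^{2}\right) + 156} = \sqrt{\left(8 - 242\right) + 156} = \sqrt{-234 + 156} = \sqrt{-78} = i \sqrt{78}$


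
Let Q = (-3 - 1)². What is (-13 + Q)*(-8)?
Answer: -24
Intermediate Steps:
Q = 16 (Q = (-4)² = 16)
(-13 + Q)*(-8) = (-13 + 16)*(-8) = 3*(-8) = -24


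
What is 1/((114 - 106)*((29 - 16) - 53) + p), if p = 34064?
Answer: 1/33744 ≈ 2.9635e-5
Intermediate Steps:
1/((114 - 106)*((29 - 16) - 53) + p) = 1/((114 - 106)*((29 - 16) - 53) + 34064) = 1/(8*(13 - 53) + 34064) = 1/(8*(-40) + 34064) = 1/(-320 + 34064) = 1/33744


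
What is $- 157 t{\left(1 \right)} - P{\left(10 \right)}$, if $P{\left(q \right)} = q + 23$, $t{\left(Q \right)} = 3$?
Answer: $-504$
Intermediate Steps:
$P{\left(q \right)} = 23 + q$
$- 157 t{\left(1 \right)} - P{\left(10 \right)} = \left(-157\right) 3 - \left(23 + 10\right) = -471 - 33 = -504$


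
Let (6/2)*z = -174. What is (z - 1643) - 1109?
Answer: -2810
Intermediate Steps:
z = -58 (z = (1/3)*(-174) = -58)
(z - 1643) - 1109 = (-58 - 1643) - 1109 = -1701 - 1109 = -2810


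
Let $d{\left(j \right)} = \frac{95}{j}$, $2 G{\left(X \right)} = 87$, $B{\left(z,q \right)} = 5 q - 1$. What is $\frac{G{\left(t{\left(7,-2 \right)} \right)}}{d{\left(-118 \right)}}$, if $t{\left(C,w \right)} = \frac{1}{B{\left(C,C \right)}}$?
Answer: $- \frac{5133}{95} \approx -54.032$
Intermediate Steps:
$B{\left(z,q \right)} = -1 + 5 q$
$t{\left(C,w \right)} = \frac{1}{-1 + 5 C}$
$G{\left(X \right)} = \frac{87}{2}$ ($G{\left(X \right)} = \frac{1}{2} \cdot 87 = \frac{87}{2}$)
$\frac{G{\left(t{\left(7,-2 \right)} \right)}}{d{\left(-118 \right)}} = \frac{87}{2 \frac{95}{-118}} = \frac{87}{2 \cdot 95 \left(- \frac{1}{118}\right)} = \frac{87}{2 \left(- \frac{95}{118}\right)} = \frac{87}{2} \left(- \frac{118}{95}\right) = - \frac{5133}{95}$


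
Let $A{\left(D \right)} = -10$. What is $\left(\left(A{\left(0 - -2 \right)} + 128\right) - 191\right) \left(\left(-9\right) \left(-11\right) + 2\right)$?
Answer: $-7373$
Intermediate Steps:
$\left(\left(A{\left(0 - -2 \right)} + 128\right) - 191\right) \left(\left(-9\right) \left(-11\right) + 2\right) = \left(\left(-10 + 128\right) - 191\right) \left(\left(-9\right) \left(-11\right) + 2\right) = \left(118 - 191\right) \left(99 + 2\right) = \left(-73\right) 101 = -7373$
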